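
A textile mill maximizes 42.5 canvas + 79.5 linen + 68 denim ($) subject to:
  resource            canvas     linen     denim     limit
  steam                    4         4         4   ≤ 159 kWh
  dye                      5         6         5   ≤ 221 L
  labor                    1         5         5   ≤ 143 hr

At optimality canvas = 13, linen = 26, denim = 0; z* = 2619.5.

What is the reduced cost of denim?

Binding: dye and labor. Non-binding: steam (3 unused).
By complementary slackness, y = 0 for the non-binding constraint.
Dual feasibility on the basic columns requires 5·y_dye + 1·y_labor = 42.5, 6·y_dye + 5·y_labor = 79.5.
This yields shadow prices y_dye = 7, y_labor = 7.5.
Reduced cost of denim: c₃ − yᵀa₃ = 68 − (7·5 + 7.5·5) = 68 − 72.5 = -4.5.

-4.5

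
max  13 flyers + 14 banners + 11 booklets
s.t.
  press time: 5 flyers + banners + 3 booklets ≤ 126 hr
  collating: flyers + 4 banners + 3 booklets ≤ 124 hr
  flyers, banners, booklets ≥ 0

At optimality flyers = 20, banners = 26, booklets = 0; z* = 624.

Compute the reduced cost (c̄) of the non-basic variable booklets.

-4

Check each constraint at x*: press time 126/126 (tight); collating 124/124 (tight).
The binding rows give the dual system: 5·y_press time + 1·y_collating = 13 and 1·y_press time + 4·y_collating = 14.
Solving: y_press time = 2, y_collating = 3.
Reduced cost of booklets: c₃ − yᵀa₃ = 11 − (2·3 + 3·3) = 11 − 15 = -4.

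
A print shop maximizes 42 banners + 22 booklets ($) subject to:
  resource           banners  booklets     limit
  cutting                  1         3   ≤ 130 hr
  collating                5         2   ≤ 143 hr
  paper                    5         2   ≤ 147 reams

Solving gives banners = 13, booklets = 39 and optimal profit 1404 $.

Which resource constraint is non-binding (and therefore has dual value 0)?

paper

cutting: 130/130 (binding)
collating: 143/143 (binding)
paper: 143/147 (slack 4)
By complementary slackness, a constraint with positive slack has shadow price 0 → paper.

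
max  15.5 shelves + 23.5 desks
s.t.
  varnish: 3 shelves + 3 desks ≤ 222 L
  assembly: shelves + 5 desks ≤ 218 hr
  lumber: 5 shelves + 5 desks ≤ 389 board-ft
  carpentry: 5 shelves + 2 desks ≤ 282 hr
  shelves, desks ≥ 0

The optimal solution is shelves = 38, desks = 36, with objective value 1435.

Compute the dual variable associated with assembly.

Check each constraint at x*: varnish 222/222 (tight); assembly 218/218 (tight); lumber 370/389 (slack 19); carpentry 262/282 (slack 20).
Slack constraints have shadow price 0 (complementary slackness).
From A_Bᵀ y = c: 3·y_varnish + 1·y_assembly = 15.5; 3·y_varnish + 5·y_assembly = 23.5.
This yields shadow prices y_varnish = 4.5, y_assembly = 2.
Shadow price of assembly = 2.

2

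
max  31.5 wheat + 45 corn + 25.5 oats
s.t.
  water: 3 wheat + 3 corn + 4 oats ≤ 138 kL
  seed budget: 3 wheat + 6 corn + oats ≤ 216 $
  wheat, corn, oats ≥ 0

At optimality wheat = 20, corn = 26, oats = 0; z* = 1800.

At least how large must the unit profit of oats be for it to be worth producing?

28.5

Both water and seed budget are binding at x*.
From A_Bᵀ y = c: 3·y_water + 3·y_seed budget = 31.5; 3·y_water + 6·y_seed budget = 45.
Solving: y_water = 6, y_seed budget = 4.5.
oats enters the basis when its profit ≥ yᵀa₃ = 6·4 + 4.5·1 = 28.5.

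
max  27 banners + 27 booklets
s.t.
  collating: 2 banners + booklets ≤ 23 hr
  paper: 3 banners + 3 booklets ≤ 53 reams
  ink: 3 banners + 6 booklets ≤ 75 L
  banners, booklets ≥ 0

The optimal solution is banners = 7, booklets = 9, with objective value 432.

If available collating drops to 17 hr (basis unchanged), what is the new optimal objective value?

Check each constraint at x*: collating 23/23 (tight); paper 48/53 (slack 5); ink 75/75 (tight).
By complementary slackness, y = 0 for the non-binding constraint.
Dual feasibility on the basic columns requires 2·y_collating + 3·y_ink = 27, 1·y_collating + 6·y_ink = 27.
Solving: y_collating = 9, y_ink = 3.
Δz = y_collating·Δb = 9 × (-6) = -54, so new z* = 432 − 54 = 378.

378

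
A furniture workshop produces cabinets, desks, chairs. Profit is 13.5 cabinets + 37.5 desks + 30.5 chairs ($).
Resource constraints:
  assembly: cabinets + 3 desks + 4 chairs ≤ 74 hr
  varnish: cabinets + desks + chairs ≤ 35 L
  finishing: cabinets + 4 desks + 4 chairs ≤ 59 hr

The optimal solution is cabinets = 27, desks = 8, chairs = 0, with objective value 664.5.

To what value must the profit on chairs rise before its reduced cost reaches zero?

Binding: varnish and finishing. Non-binding: assembly (23 unused).
By complementary slackness, y = 0 for the non-binding constraint.
From A_Bᵀ y = c: 1·y_varnish + 1·y_finishing = 13.5; 1·y_varnish + 4·y_finishing = 37.5.
This yields shadow prices y_varnish = 5.5, y_finishing = 8.
chairs enters the basis when its profit ≥ yᵀa₃ = 5.5·1 + 8·4 = 37.5.

37.5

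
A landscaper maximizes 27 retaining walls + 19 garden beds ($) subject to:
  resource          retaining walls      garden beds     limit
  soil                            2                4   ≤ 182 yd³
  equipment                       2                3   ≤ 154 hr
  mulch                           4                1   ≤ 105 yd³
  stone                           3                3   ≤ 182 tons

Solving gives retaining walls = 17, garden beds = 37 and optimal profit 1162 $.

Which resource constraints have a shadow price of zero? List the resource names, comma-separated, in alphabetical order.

soil: 182/182 (binding)
equipment: 145/154 (slack 9)
mulch: 105/105 (binding)
stone: 162/182 (slack 20)
By complementary slackness, a constraint with positive slack has shadow price 0 → equipment, stone.

equipment, stone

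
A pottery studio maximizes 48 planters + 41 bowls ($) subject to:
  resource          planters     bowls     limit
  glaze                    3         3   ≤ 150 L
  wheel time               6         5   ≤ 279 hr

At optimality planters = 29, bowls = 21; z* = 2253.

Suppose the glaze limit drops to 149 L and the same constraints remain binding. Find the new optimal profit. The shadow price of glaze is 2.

2251

Δb = -1, so new z* = 2253 + (2)·(-1) = 2253 − 2 = 2251.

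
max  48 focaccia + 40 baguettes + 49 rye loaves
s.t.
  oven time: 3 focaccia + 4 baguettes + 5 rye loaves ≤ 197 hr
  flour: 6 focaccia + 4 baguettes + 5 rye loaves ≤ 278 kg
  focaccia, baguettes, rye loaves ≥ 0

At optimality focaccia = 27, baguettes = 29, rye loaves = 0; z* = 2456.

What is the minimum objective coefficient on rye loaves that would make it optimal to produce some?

50

Check each constraint at x*: oven time 197/197 (tight); flour 278/278 (tight).
The binding rows give the dual system: 3·y_oven time + 6·y_flour = 48 and 4·y_oven time + 4·y_flour = 40.
→ y_oven time = 4 and y_flour = 6.
rye loaves enters the basis when its profit ≥ yᵀa₃ = 4·5 + 6·5 = 50.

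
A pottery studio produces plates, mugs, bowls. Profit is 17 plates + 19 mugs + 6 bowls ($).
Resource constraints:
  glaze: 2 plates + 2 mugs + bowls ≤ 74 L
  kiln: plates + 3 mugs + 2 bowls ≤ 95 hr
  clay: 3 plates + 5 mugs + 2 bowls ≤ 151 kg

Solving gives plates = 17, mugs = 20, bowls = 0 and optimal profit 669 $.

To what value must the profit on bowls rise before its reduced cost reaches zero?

9

Binding: glaze and clay. Non-binding: kiln (18 unused).
Slack constraints have shadow price 0 (complementary slackness).
Dual feasibility on the basic columns requires 2·y_glaze + 3·y_clay = 17, 2·y_glaze + 5·y_clay = 19.
→ y_glaze = 7 and y_clay = 1.
bowls enters the basis when its profit ≥ yᵀa₃ = 7·1 + 1·2 = 9.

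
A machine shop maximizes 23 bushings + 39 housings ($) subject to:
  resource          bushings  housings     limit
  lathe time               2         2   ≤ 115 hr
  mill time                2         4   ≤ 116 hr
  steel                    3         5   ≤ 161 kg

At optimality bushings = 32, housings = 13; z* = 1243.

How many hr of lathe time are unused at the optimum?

25

lathe time used = 2·32 + 2·13 = 90; slack = 115 − 90 = 25.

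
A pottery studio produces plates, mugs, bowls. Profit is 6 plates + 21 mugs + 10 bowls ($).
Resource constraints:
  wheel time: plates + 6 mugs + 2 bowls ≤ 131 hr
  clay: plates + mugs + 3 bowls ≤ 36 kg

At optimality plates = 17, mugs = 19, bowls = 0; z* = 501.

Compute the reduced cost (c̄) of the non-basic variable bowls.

-5

Check each constraint at x*: wheel time 131/131 (tight); clay 36/36 (tight).
From A_Bᵀ y = c: 1·y_wheel time + 1·y_clay = 6; 6·y_wheel time + 1·y_clay = 21.
Solving: y_wheel time = 3, y_clay = 3.
Reduced cost of bowls: c₃ − yᵀa₃ = 10 − (3·2 + 3·3) = 10 − 15 = -5.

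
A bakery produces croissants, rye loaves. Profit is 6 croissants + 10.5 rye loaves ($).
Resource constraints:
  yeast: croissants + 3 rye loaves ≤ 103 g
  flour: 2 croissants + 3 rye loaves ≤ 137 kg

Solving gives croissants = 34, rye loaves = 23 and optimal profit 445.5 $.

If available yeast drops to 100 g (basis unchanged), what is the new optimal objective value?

Check each constraint at x*: yeast 103/103 (tight); flour 137/137 (tight).
From A_Bᵀ y = c: 1·y_yeast + 2·y_flour = 6; 3·y_yeast + 3·y_flour = 10.5.
This yields shadow prices y_yeast = 1, y_flour = 2.5.
Δz = y_yeast·Δb = 1 × (-3) = -3, so new z* = 445.5 − 3 = 442.5.

442.5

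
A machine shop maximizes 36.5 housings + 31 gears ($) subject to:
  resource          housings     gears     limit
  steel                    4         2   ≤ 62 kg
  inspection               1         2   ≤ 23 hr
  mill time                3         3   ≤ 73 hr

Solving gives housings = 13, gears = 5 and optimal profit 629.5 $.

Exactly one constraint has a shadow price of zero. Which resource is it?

mill time

steel: 62/62 (binding)
inspection: 23/23 (binding)
mill time: 54/73 (slack 19)
By complementary slackness, a constraint with positive slack has shadow price 0 → mill time.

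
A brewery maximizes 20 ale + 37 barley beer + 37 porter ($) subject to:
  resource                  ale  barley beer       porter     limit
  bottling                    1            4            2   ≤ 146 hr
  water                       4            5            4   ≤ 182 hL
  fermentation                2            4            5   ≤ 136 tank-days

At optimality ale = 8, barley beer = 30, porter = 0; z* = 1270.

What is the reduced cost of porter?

-7

At the optimum: bottling uses 128 of 146 (slack = 18); water uses 182 of 182 (binding); fermentation uses 136 of 136 (binding).
Since bottling is not tight, its dual is 0.
From A_Bᵀ y = c: 4·y_water + 2·y_fermentation = 20; 5·y_water + 4·y_fermentation = 37.
→ y_water = 1 and y_fermentation = 8.
Reduced cost of porter: c₃ − yᵀa₃ = 37 − (1·4 + 8·5) = 37 − 44 = -7.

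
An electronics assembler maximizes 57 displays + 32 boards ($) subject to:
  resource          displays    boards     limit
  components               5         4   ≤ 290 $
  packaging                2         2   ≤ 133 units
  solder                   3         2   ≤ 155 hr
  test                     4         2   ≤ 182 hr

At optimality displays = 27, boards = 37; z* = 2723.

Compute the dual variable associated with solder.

7

Check each constraint at x*: components 283/290 (slack 7); packaging 128/133 (slack 5); solder 155/155 (tight); test 182/182 (tight).
By complementary slackness, y = 0 for the non-binding constraints.
Dual feasibility on the basic columns requires 3·y_solder + 4·y_test = 57, 2·y_solder + 2·y_test = 32.
Solving: y_solder = 7, y_test = 9.
Shadow price of solder = 7.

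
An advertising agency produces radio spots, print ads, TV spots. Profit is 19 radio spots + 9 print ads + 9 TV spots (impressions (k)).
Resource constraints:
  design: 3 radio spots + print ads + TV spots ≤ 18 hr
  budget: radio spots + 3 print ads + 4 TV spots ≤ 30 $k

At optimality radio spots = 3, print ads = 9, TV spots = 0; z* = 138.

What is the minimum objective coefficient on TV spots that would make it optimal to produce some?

10

At the optimum: design uses 18 of 18 (binding); budget uses 30 of 30 (binding).
From A_Bᵀ y = c: 3·y_design + 1·y_budget = 19; 1·y_design + 3·y_budget = 9.
→ y_design = 6 and y_budget = 1.
TV spots enters the basis when its profit ≥ yᵀa₃ = 6·1 + 1·4 = 10.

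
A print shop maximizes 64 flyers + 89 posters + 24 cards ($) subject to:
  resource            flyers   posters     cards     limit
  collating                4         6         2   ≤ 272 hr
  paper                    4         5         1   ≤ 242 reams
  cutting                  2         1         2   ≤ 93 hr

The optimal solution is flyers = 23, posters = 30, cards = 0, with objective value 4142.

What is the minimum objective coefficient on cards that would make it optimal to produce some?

At the optimum: collating uses 272 of 272 (binding); paper uses 242 of 242 (binding); cutting uses 76 of 93 (slack = 17).
Slack constraints have shadow price 0 (complementary slackness).
The binding rows give the dual system: 4·y_collating + 4·y_paper = 64 and 6·y_collating + 5·y_paper = 89.
This yields shadow prices y_collating = 9, y_paper = 7.
cards enters the basis when its profit ≥ yᵀa₃ = 9·2 + 7·1 = 25.

25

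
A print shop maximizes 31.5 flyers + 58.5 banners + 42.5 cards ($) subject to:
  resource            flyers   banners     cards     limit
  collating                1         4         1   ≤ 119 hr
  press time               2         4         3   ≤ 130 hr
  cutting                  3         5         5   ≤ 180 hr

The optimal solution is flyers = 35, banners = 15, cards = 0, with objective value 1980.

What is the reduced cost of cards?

Binding: press time and cutting. Non-binding: collating (24 unused).
By complementary slackness, y = 0 for the non-binding constraint.
Dual feasibility on the basic columns requires 2·y_press time + 3·y_cutting = 31.5, 4·y_press time + 5·y_cutting = 58.5.
→ y_press time = 9 and y_cutting = 4.5.
Reduced cost of cards: c₃ − yᵀa₃ = 42.5 − (9·3 + 4.5·5) = 42.5 − 49.5 = -7.

-7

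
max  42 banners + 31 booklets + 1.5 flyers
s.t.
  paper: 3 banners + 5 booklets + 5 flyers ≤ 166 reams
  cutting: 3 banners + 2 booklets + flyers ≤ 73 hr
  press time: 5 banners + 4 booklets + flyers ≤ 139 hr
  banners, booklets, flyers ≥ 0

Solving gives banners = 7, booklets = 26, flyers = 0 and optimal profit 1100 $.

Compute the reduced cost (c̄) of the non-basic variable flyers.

-9.5

At the optimum: paper uses 151 of 166 (slack = 15); cutting uses 73 of 73 (binding); press time uses 139 of 139 (binding).
By complementary slackness, y = 0 for the non-binding constraint.
The binding rows give the dual system: 3·y_cutting + 5·y_press time = 42 and 2·y_cutting + 4·y_press time = 31.
This yields shadow prices y_cutting = 6.5, y_press time = 4.5.
Reduced cost of flyers: c₃ − yᵀa₃ = 1.5 − (6.5·1 + 4.5·1) = 1.5 − 11 = -9.5.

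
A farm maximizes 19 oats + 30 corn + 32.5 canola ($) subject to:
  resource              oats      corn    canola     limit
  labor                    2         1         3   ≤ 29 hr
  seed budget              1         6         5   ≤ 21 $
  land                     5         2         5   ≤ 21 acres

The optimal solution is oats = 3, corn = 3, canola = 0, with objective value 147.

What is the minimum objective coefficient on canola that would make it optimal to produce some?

35

At the optimum: labor uses 9 of 29 (slack = 20); seed budget uses 21 of 21 (binding); land uses 21 of 21 (binding).
By complementary slackness, y = 0 for the non-binding constraint.
The binding rows give the dual system: 1·y_seed budget + 5·y_land = 19 and 6·y_seed budget + 2·y_land = 30.
This yields shadow prices y_seed budget = 4, y_land = 3.
canola enters the basis when its profit ≥ yᵀa₃ = 4·5 + 3·5 = 35.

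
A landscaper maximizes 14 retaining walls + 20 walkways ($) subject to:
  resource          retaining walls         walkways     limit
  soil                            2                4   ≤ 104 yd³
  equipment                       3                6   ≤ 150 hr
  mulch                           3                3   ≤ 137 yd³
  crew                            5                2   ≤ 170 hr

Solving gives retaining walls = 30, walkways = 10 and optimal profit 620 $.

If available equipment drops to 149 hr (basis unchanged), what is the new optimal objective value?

Binding: equipment and crew. Non-binding: soil (4 unused), mulch (17 unused).
By complementary slackness, y = 0 for the non-binding constraints.
Dual feasibility on the basic columns requires 3·y_equipment + 5·y_crew = 14, 6·y_equipment + 2·y_crew = 20.
Solving: y_equipment = 3, y_crew = 1.
Δz = y_equipment·Δb = 3 × (-1) = -3, so new z* = 620 − 3 = 617.

617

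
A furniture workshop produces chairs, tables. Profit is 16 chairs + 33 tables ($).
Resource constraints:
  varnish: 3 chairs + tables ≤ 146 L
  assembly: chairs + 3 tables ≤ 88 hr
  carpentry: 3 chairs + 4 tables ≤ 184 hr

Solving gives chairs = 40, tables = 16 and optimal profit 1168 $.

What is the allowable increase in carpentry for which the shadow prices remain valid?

6.25

Binding constraints: assembly, carpentry. The basis is B = [[1,3],[3,4]] with det -5.
Per unit increase in carpentry, x* moves by d = (0.6, -0.2).
The basis stays optimal until varnish becomes binding; allowable increase = 6.25 hr.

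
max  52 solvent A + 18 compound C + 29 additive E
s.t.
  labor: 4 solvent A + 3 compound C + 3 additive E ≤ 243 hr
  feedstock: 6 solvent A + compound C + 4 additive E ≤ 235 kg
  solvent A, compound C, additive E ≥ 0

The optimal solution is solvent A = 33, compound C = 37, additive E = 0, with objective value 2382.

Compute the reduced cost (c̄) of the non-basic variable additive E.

-7

Check each constraint at x*: labor 243/243 (tight); feedstock 235/235 (tight).
From A_Bᵀ y = c: 4·y_labor + 6·y_feedstock = 52; 3·y_labor + 1·y_feedstock = 18.
This yields shadow prices y_labor = 4, y_feedstock = 6.
Reduced cost of additive E: c₃ − yᵀa₃ = 29 − (4·3 + 6·4) = 29 − 36 = -7.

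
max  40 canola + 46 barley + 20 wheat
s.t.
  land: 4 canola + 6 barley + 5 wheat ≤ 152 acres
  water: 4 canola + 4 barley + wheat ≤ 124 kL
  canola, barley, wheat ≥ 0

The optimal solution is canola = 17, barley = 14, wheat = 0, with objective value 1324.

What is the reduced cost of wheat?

-2

At the optimum: land uses 152 of 152 (binding); water uses 124 of 124 (binding).
From A_Bᵀ y = c: 4·y_land + 4·y_water = 40; 6·y_land + 4·y_water = 46.
This yields shadow prices y_land = 3, y_water = 7.
Reduced cost of wheat: c₃ − yᵀa₃ = 20 − (3·5 + 7·1) = 20 − 22 = -2.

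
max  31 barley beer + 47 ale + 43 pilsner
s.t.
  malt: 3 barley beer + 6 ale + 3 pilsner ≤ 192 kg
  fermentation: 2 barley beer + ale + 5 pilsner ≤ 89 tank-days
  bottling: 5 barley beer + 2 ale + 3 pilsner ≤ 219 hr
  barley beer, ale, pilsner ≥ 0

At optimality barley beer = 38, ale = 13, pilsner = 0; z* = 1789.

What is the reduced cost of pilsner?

Check each constraint at x*: malt 192/192 (tight); fermentation 89/89 (tight); bottling 216/219 (slack 3).
By complementary slackness, y = 0 for the non-binding constraint.
The binding rows give the dual system: 3·y_malt + 2·y_fermentation = 31 and 6·y_malt + 1·y_fermentation = 47.
Solving: y_malt = 7, y_fermentation = 5.
Reduced cost of pilsner: c₃ − yᵀa₃ = 43 − (7·3 + 5·5) = 43 − 46 = -3.

-3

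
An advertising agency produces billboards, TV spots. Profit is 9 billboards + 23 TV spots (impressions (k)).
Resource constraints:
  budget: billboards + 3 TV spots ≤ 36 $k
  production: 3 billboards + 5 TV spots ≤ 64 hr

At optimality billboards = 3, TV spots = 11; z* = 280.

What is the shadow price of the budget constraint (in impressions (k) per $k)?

Both budget and production are binding at x*.
From A_Bᵀ y = c: 1·y_budget + 3·y_production = 9; 3·y_budget + 5·y_production = 23.
This yields shadow prices y_budget = 6, y_production = 1.
Shadow price of budget = 6.

6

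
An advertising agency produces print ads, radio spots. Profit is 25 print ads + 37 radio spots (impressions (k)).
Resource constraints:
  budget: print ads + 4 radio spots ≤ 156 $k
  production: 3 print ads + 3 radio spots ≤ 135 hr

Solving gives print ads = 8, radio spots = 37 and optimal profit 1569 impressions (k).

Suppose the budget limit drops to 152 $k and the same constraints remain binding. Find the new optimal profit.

Check each constraint at x*: budget 156/156 (tight); production 135/135 (tight).
The binding rows give the dual system: 1·y_budget + 3·y_production = 25 and 4·y_budget + 3·y_production = 37.
This yields shadow prices y_budget = 4, y_production = 7.
Δz = y_budget·Δb = 4 × (-4) = -16, so new z* = 1569 − 16 = 1553.

1553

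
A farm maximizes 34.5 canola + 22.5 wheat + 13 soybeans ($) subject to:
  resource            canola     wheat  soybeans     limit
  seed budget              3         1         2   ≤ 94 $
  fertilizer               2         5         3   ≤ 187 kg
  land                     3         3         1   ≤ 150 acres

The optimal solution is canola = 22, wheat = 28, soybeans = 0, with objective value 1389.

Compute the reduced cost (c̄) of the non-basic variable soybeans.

Check each constraint at x*: seed budget 94/94 (tight); fertilizer 184/187 (slack 3); land 150/150 (tight).
Slack constraints have shadow price 0 (complementary slackness).
Dual feasibility on the basic columns requires 3·y_seed budget + 3·y_land = 34.5, 1·y_seed budget + 3·y_land = 22.5.
This yields shadow prices y_seed budget = 6, y_land = 5.5.
Reduced cost of soybeans: c₃ − yᵀa₃ = 13 − (6·2 + 5.5·1) = 13 − 17.5 = -4.5.

-4.5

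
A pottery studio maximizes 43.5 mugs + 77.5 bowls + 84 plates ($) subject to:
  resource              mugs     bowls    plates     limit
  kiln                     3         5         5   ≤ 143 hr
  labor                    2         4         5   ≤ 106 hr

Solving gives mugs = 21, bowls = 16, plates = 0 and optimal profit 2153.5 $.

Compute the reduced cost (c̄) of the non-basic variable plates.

-1

Check each constraint at x*: kiln 143/143 (tight); labor 106/106 (tight).
The binding rows give the dual system: 3·y_kiln + 2·y_labor = 43.5 and 5·y_kiln + 4·y_labor = 77.5.
This yields shadow prices y_kiln = 9.5, y_labor = 7.5.
Reduced cost of plates: c₃ − yᵀa₃ = 84 − (9.5·5 + 7.5·5) = 84 − 85 = -1.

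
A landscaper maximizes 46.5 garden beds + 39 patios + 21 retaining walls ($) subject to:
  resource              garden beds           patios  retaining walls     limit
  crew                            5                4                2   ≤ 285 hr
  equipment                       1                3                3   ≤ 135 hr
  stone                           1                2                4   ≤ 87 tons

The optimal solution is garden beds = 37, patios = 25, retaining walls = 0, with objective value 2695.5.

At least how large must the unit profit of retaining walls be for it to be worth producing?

At the optimum: crew uses 285 of 285 (binding); equipment uses 112 of 135 (slack = 23); stone uses 87 of 87 (binding).
Since equipment is not tight, its dual is 0.
From A_Bᵀ y = c: 5·y_crew + 1·y_stone = 46.5; 4·y_crew + 2·y_stone = 39.
This yields shadow prices y_crew = 9, y_stone = 1.5.
retaining walls enters the basis when its profit ≥ yᵀa₃ = 9·2 + 1.5·4 = 24.

24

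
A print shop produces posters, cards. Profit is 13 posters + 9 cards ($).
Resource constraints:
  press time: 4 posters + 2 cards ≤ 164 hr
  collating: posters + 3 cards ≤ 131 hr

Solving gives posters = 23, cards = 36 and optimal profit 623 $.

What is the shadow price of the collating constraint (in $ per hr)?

1

Both press time and collating are binding at x*.
The binding rows give the dual system: 4·y_press time + 1·y_collating = 13 and 2·y_press time + 3·y_collating = 9.
This yields shadow prices y_press time = 3, y_collating = 1.
Shadow price of collating = 1.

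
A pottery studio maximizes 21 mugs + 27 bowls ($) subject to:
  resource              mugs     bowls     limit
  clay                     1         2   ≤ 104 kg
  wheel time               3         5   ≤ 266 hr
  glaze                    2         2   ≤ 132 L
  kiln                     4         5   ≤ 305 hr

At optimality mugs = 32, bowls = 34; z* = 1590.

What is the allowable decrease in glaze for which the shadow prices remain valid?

Binding constraints: wheel time, glaze. The basis is B = [[3,5],[2,2]] with det -4.
Per unit decrease in glaze, x* moves by d = (-1.25, 0.75).
The basis stays optimal until clay becomes binding; allowable decrease = 16 L.

16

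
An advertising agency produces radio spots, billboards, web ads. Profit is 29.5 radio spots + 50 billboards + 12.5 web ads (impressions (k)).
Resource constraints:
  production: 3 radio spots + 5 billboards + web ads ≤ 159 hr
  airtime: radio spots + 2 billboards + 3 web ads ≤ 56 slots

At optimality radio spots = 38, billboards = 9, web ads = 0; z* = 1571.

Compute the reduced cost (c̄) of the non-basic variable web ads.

At the optimum: production uses 159 of 159 (binding); airtime uses 56 of 56 (binding).
From A_Bᵀ y = c: 3·y_production + 1·y_airtime = 29.5; 5·y_production + 2·y_airtime = 50.
This yields shadow prices y_production = 9, y_airtime = 2.5.
Reduced cost of web ads: c₃ − yᵀa₃ = 12.5 − (9·1 + 2.5·3) = 12.5 − 16.5 = -4.

-4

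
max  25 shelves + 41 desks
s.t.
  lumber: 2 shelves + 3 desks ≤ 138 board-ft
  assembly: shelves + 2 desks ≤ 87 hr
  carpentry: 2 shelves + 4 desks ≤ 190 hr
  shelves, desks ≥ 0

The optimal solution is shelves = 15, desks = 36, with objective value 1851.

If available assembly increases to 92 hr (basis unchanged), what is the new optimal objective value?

1886

Check each constraint at x*: lumber 138/138 (tight); assembly 87/87 (tight); carpentry 174/190 (slack 16).
Slack constraints have shadow price 0 (complementary slackness).
Dual feasibility on the basic columns requires 2·y_lumber + 1·y_assembly = 25, 3·y_lumber + 2·y_assembly = 41.
→ y_lumber = 9 and y_assembly = 7.
Δz = y_assembly·Δb = 7 × (5) = 35, so new z* = 1851 + 35 = 1886.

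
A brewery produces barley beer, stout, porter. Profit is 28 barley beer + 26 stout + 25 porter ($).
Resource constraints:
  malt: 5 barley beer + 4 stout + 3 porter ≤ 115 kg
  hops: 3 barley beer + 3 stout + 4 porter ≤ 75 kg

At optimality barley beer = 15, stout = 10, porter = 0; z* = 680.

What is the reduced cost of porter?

At the optimum: malt uses 115 of 115 (binding); hops uses 75 of 75 (binding).
The binding rows give the dual system: 5·y_malt + 3·y_hops = 28 and 4·y_malt + 3·y_hops = 26.
This yields shadow prices y_malt = 2, y_hops = 6.
Reduced cost of porter: c₃ − yᵀa₃ = 25 − (2·3 + 6·4) = 25 − 30 = -5.

-5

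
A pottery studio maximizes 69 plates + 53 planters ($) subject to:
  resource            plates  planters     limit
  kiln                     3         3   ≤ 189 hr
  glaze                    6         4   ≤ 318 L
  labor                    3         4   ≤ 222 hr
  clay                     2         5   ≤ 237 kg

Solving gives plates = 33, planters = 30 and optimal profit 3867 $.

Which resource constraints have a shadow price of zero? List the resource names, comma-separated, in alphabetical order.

clay, labor

kiln: 189/189 (binding)
glaze: 318/318 (binding)
labor: 219/222 (slack 3)
clay: 216/237 (slack 21)
By complementary slackness, a constraint with positive slack has shadow price 0 → clay, labor.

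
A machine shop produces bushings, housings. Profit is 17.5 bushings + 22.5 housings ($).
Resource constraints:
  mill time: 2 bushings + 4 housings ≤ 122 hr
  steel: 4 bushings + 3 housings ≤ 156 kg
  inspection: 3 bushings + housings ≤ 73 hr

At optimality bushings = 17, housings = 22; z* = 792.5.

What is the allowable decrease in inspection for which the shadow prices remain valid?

Binding constraints: mill time, inspection. The basis is B = [[2,4],[3,1]] with det -10.
Per unit decrease in inspection, x* moves by d = (-0.4, 0.2).
The basis stays optimal until bushings reaches 0; allowable decrease = 42.5 hr.

42.5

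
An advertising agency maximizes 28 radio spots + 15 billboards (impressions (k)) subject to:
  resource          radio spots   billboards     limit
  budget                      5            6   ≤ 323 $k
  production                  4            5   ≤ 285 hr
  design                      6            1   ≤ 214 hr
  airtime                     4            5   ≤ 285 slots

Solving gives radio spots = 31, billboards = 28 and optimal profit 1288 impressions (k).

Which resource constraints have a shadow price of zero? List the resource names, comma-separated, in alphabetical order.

airtime, production

budget: 323/323 (binding)
production: 264/285 (slack 21)
design: 214/214 (binding)
airtime: 264/285 (slack 21)
By complementary slackness, a constraint with positive slack has shadow price 0 → airtime, production.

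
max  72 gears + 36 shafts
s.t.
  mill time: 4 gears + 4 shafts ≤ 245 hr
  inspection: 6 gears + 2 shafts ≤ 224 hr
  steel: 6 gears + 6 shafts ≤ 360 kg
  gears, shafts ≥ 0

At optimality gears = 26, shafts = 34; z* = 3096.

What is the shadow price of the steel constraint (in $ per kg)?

3

Binding: inspection and steel. Non-binding: mill time (5 unused).
Since mill time is not tight, its dual is 0.
Dual feasibility on the basic columns requires 6·y_inspection + 6·y_steel = 72, 2·y_inspection + 6·y_steel = 36.
→ y_inspection = 9 and y_steel = 3.
Shadow price of steel = 3.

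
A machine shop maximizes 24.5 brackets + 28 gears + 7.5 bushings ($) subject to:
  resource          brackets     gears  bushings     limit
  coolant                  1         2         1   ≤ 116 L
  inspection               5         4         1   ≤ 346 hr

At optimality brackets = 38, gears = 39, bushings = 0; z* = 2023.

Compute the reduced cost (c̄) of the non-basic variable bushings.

-3

Check each constraint at x*: coolant 116/116 (tight); inspection 346/346 (tight).
The binding rows give the dual system: 1·y_coolant + 5·y_inspection = 24.5 and 2·y_coolant + 4·y_inspection = 28.
Solving: y_coolant = 7, y_inspection = 3.5.
Reduced cost of bushings: c₃ − yᵀa₃ = 7.5 − (7·1 + 3.5·1) = 7.5 − 10.5 = -3.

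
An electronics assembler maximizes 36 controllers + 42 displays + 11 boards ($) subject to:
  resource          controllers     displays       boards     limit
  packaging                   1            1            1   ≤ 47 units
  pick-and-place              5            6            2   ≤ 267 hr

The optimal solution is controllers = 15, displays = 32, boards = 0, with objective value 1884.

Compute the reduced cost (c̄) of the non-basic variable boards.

-7

At the optimum: packaging uses 47 of 47 (binding); pick-and-place uses 267 of 267 (binding).
Dual feasibility on the basic columns requires 1·y_packaging + 5·y_pick-and-place = 36, 1·y_packaging + 6·y_pick-and-place = 42.
This yields shadow prices y_packaging = 6, y_pick-and-place = 6.
Reduced cost of boards: c₃ − yᵀa₃ = 11 − (6·1 + 6·2) = 11 − 18 = -7.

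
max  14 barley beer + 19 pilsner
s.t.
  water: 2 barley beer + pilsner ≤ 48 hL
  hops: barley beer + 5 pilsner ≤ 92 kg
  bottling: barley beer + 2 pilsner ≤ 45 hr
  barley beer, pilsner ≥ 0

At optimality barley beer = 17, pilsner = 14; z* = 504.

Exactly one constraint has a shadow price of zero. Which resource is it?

water: 48/48 (binding)
hops: 87/92 (slack 5)
bottling: 45/45 (binding)
By complementary slackness, a constraint with positive slack has shadow price 0 → hops.

hops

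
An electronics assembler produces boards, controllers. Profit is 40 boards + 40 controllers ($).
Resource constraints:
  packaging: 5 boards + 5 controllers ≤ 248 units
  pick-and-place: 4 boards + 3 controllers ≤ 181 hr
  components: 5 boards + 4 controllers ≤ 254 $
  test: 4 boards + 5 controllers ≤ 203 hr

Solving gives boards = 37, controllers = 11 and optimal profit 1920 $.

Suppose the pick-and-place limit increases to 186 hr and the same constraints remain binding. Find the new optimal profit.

1945

Binding: pick-and-place and test. Non-binding: packaging (8 unused), components (25 unused).
By complementary slackness, y = 0 for the non-binding constraints.
Dual feasibility on the basic columns requires 4·y_pick-and-place + 4·y_test = 40, 3·y_pick-and-place + 5·y_test = 40.
→ y_pick-and-place = 5 and y_test = 5.
Δz = y_pick-and-place·Δb = 5 × (5) = 25, so new z* = 1920 + 25 = 1945.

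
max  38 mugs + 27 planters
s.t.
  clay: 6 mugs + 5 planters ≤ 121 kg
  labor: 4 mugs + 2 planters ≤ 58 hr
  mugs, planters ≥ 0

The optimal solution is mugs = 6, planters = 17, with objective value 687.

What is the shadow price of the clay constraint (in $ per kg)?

At the optimum: clay uses 121 of 121 (binding); labor uses 58 of 58 (binding).
Dual feasibility on the basic columns requires 6·y_clay + 4·y_labor = 38, 5·y_clay + 2·y_labor = 27.
→ y_clay = 4 and y_labor = 3.5.
Shadow price of clay = 4.

4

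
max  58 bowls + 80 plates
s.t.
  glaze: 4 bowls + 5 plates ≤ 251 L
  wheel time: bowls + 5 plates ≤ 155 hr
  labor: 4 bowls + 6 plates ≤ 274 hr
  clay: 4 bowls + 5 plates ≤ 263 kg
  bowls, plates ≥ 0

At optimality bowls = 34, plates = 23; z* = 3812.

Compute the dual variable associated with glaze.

Binding: glaze and labor. Non-binding: wheel time (6 unused), clay (12 unused).
Slack constraints have shadow price 0 (complementary slackness).
The binding rows give the dual system: 4·y_glaze + 4·y_labor = 58 and 5·y_glaze + 6·y_labor = 80.
Solving: y_glaze = 7, y_labor = 7.5.
Shadow price of glaze = 7.

7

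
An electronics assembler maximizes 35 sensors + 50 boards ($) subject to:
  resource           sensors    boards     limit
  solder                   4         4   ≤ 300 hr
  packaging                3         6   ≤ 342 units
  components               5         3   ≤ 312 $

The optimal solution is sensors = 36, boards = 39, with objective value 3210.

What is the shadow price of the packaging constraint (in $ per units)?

5

At the optimum: solder uses 300 of 300 (binding); packaging uses 342 of 342 (binding); components uses 297 of 312 (slack = 15).
Since components is not tight, its dual is 0.
Dual feasibility on the basic columns requires 4·y_solder + 3·y_packaging = 35, 4·y_solder + 6·y_packaging = 50.
Solving: y_solder = 5, y_packaging = 5.
Shadow price of packaging = 5.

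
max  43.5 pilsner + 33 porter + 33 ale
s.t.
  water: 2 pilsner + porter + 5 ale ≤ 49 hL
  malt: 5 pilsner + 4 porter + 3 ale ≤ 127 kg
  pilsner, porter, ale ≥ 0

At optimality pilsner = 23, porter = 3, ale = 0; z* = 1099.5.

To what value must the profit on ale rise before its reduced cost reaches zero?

37.5

Both water and malt are binding at x*.
From A_Bᵀ y = c: 2·y_water + 5·y_malt = 43.5; 1·y_water + 4·y_malt = 33.
This yields shadow prices y_water = 3, y_malt = 7.5.
ale enters the basis when its profit ≥ yᵀa₃ = 3·5 + 7.5·3 = 37.5.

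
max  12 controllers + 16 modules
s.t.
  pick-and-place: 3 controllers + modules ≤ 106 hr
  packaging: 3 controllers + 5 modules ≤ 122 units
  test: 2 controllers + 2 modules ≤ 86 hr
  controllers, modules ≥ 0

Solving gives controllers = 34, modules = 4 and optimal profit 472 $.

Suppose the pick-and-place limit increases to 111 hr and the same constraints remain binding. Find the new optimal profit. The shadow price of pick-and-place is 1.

477

Δb = 5, so new z* = 472 + (1)·(5) = 472 + 5 = 477.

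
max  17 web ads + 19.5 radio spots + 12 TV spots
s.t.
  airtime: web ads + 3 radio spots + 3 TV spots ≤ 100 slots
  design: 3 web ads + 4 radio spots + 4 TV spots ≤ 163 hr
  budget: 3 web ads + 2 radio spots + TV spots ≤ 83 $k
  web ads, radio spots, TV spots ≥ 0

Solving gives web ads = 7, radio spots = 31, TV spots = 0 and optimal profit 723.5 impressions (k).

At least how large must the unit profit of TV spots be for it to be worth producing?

15

Check each constraint at x*: airtime 100/100 (tight); design 145/163 (slack 18); budget 83/83 (tight).
By complementary slackness, y = 0 for the non-binding constraint.
Dual feasibility on the basic columns requires 1·y_airtime + 3·y_budget = 17, 3·y_airtime + 2·y_budget = 19.5.
This yields shadow prices y_airtime = 3.5, y_budget = 4.5.
TV spots enters the basis when its profit ≥ yᵀa₃ = 3.5·3 + 4.5·1 = 15.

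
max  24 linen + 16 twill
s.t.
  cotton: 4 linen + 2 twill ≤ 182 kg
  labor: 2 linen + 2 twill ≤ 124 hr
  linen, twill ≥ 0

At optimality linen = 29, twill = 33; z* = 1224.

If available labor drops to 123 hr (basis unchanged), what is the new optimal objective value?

At the optimum: cotton uses 182 of 182 (binding); labor uses 124 of 124 (binding).
From A_Bᵀ y = c: 4·y_cotton + 2·y_labor = 24; 2·y_cotton + 2·y_labor = 16.
→ y_cotton = 4 and y_labor = 4.
Δz = y_labor·Δb = 4 × (-1) = -4, so new z* = 1224 − 4 = 1220.

1220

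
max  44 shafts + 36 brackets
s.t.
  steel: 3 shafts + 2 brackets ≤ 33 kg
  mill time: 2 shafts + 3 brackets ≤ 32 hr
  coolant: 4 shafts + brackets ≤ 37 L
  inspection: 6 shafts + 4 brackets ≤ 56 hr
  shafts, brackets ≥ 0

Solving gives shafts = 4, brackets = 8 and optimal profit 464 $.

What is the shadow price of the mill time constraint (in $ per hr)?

4

At the optimum: steel uses 28 of 33 (slack = 5); mill time uses 32 of 32 (binding); coolant uses 24 of 37 (slack = 13); inspection uses 56 of 56 (binding).
Since steel, coolant are not tight, their duals are 0.
From A_Bᵀ y = c: 2·y_mill time + 6·y_inspection = 44; 3·y_mill time + 4·y_inspection = 36.
This yields shadow prices y_mill time = 4, y_inspection = 6.
Shadow price of mill time = 4.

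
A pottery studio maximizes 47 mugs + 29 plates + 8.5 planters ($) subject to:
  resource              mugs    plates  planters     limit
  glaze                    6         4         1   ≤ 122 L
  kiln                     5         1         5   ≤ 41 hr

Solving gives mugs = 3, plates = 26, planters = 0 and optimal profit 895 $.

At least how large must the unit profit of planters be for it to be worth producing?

12

Both glaze and kiln are binding at x*.
The binding rows give the dual system: 6·y_glaze + 5·y_kiln = 47 and 4·y_glaze + 1·y_kiln = 29.
This yields shadow prices y_glaze = 7, y_kiln = 1.
planters enters the basis when its profit ≥ yᵀa₃ = 7·1 + 1·5 = 12.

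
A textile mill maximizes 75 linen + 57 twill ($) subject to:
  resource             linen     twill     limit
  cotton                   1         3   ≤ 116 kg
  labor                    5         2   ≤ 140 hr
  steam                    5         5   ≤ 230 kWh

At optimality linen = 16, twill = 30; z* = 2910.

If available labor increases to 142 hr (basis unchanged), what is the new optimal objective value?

2922

Binding: labor and steam. Non-binding: cotton (10 unused).
By complementary slackness, y = 0 for the non-binding constraint.
Dual feasibility on the basic columns requires 5·y_labor + 5·y_steam = 75, 2·y_labor + 5·y_steam = 57.
Solving: y_labor = 6, y_steam = 9.
Δz = y_labor·Δb = 6 × (2) = 12, so new z* = 2910 + 12 = 2922.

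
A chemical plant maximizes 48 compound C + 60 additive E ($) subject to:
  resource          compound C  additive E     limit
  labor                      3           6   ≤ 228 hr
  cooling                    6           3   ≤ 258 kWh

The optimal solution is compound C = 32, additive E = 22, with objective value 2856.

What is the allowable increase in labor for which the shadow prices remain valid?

288

Binding constraints: labor, cooling. The basis is B = [[3,6],[6,3]] with det -27.
Per unit increase in labor, x* moves by d = (-0.1111, 0.2222).
The basis stays optimal until compound C reaches 0; allowable increase = 288 hr.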